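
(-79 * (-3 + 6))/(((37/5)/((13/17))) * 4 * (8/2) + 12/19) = -292695/191996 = -1.52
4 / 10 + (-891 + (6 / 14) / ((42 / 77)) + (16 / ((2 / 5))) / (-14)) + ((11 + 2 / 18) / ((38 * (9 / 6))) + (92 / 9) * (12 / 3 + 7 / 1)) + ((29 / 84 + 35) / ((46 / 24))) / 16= -5146399499 / 6607440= -778.88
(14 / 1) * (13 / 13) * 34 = 476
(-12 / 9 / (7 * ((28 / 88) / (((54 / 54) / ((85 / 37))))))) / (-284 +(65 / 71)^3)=1165358216 / 1266644377005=0.00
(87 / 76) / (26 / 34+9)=1479 / 12616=0.12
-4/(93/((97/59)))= -388/5487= -0.07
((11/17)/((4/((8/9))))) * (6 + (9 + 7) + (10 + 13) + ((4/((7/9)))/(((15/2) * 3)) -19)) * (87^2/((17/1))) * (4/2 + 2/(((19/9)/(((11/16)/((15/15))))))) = 100660131/22610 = 4452.02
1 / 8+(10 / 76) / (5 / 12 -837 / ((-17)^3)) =1836691 / 5260568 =0.35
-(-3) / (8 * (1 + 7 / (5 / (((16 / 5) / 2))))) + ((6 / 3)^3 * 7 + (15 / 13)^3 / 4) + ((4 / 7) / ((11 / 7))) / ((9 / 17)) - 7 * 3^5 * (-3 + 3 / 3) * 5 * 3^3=2397720985901 / 5220072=459327.19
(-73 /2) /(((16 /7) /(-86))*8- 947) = 21973 /570222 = 0.04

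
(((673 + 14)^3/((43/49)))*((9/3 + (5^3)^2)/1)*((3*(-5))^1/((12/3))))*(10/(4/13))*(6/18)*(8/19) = -80696194527557700/817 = -98771351930915.18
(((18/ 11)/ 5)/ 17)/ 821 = 18/ 767635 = 0.00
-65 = -65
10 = 10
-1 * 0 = 0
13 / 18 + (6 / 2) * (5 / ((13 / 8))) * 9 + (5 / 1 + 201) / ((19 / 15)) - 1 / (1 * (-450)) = 13695511 / 55575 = 246.43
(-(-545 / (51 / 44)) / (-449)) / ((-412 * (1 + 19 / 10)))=59950 / 68399313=0.00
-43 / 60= -0.72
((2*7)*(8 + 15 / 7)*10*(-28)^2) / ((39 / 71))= 79042880 / 39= 2026740.51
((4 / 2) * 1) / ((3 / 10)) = 6.67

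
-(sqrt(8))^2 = -8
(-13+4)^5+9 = -59040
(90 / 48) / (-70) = -3 / 112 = -0.03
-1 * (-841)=841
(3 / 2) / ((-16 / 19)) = -57 / 32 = -1.78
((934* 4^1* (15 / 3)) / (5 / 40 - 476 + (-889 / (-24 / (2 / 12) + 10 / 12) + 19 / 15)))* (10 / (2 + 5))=-19255344000 / 337977829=-56.97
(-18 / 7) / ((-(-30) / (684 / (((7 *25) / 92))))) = -188784 / 6125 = -30.82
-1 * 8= -8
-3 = -3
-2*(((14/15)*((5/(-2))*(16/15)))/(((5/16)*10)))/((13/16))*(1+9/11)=114688/32175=3.56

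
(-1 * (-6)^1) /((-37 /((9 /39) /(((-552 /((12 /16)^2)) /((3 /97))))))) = 81 /68679104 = 0.00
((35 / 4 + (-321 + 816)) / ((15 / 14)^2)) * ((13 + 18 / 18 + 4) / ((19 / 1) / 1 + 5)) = 19747 / 60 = 329.12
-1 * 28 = -28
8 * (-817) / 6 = -3268 / 3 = -1089.33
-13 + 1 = -12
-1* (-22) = 22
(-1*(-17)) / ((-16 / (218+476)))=-737.38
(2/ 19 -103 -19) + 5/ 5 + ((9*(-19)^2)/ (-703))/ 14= -1193095/ 9842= -121.22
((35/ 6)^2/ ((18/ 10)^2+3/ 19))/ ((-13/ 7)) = -4073125/ 755352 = -5.39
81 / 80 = 1.01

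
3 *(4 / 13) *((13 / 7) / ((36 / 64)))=64 / 21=3.05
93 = 93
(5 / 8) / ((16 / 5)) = 25 / 128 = 0.20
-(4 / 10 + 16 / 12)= -26 / 15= -1.73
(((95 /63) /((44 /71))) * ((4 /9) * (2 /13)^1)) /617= 13490 /50026977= 0.00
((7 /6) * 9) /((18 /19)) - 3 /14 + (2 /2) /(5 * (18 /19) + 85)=1558261 /143220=10.88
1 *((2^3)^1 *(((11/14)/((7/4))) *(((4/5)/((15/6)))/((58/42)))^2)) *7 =709632/525625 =1.35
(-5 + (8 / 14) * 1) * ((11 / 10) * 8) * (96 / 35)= -130944 / 1225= -106.89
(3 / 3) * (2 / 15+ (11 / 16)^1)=0.82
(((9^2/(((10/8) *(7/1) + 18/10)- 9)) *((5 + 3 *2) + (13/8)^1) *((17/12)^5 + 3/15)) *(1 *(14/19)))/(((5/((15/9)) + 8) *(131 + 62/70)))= 9569955535/4835500032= 1.98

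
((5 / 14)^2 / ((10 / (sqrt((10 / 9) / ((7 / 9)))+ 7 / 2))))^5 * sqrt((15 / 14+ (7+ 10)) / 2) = 0.00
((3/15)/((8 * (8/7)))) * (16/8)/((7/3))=3/160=0.02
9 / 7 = 1.29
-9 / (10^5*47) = -9 / 4700000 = -0.00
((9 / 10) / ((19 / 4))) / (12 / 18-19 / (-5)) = 54 / 1273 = 0.04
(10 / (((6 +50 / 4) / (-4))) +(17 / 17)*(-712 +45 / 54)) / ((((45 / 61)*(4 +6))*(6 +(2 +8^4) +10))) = -9659899 / 410988600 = -0.02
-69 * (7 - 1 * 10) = 207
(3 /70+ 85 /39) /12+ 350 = 11472067 /32760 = 350.19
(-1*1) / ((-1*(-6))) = -1 / 6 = -0.17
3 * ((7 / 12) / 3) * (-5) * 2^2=-35 / 3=-11.67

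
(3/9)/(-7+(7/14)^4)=-16/333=-0.05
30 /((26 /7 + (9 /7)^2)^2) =72030 /69169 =1.04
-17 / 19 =-0.89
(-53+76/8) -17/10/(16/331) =-12587/160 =-78.67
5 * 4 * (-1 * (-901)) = 18020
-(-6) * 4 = 24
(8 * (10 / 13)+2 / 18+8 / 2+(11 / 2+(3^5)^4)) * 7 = 5711352874661 / 234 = 24407490917.35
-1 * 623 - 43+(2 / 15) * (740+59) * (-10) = -5194 / 3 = -1731.33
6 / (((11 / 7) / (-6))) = -252 / 11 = -22.91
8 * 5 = 40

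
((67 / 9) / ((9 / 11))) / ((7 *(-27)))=-737 / 15309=-0.05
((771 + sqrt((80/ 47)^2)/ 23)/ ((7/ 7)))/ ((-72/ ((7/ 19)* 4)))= -5834717/ 369702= -15.78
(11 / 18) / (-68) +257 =314557 / 1224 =256.99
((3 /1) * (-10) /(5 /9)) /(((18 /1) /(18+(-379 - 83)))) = 1332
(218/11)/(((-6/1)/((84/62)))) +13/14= -16931/4774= -3.55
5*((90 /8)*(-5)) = -1125 /4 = -281.25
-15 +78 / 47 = -627 / 47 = -13.34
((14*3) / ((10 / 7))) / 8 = 147 / 40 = 3.68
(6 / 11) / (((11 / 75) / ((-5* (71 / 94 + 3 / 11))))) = -1195875 / 62557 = -19.12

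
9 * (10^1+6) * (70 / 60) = 168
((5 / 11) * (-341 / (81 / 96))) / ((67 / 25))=-124000 / 1809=-68.55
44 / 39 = 1.13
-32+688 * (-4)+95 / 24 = -66721 / 24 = -2780.04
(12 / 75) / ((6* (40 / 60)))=1 / 25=0.04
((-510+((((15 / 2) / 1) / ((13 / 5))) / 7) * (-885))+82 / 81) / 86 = -12879871 / 1267812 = -10.16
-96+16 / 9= -848 / 9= -94.22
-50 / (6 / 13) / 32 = -3.39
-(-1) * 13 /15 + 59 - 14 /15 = 58.93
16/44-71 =-777/11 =-70.64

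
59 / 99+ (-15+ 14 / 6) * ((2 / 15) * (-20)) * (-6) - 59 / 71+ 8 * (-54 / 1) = -4462724 / 7029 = -634.90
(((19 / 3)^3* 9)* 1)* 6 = 13718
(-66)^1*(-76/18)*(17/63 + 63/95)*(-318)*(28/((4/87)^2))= -1095140780.80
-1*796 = -796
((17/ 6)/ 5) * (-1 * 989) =-16813/ 30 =-560.43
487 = 487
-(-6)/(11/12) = 72/11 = 6.55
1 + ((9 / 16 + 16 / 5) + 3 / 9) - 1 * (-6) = 2663 / 240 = 11.10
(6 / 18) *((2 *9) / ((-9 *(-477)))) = 2 / 1431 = 0.00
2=2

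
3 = 3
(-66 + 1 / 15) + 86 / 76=-36937 / 570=-64.80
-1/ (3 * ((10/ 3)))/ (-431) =1/ 4310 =0.00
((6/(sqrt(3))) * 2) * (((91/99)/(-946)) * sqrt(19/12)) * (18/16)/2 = -91 * sqrt(19)/83248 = -0.00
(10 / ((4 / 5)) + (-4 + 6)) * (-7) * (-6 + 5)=203 / 2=101.50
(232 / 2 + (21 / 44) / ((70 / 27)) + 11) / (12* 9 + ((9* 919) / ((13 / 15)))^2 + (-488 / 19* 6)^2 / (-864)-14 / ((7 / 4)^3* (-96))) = 501876323403 / 359398414567362280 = 0.00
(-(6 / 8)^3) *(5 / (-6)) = 45 / 128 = 0.35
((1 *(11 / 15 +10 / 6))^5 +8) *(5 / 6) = 136916 / 1875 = 73.02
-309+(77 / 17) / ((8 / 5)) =-41639 / 136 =-306.17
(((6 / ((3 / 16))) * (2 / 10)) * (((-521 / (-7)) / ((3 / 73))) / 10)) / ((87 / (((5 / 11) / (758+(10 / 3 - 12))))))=76066 / 9412095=0.01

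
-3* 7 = -21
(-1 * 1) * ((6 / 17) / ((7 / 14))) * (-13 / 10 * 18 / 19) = 1404 / 1615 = 0.87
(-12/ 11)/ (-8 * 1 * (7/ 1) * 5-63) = 12/ 3773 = 0.00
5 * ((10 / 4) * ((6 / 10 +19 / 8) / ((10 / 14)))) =833 / 16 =52.06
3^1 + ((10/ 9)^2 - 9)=-386/ 81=-4.77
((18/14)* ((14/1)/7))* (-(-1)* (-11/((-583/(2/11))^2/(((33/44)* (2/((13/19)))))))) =-2052/340228889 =-0.00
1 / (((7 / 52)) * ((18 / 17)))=442 / 63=7.02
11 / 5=2.20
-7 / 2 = -3.50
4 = 4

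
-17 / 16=-1.06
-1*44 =-44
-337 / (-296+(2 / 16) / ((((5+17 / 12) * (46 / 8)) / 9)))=596827 / 524162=1.14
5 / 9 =0.56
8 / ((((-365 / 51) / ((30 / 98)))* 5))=-0.07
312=312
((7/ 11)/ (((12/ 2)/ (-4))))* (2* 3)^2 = -168/ 11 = -15.27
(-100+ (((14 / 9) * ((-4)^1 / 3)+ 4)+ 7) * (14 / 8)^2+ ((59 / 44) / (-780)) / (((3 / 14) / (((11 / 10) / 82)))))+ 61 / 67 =-55348002263 / 771357600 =-71.75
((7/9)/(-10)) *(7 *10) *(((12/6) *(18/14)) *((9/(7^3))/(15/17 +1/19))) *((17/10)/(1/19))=-938961/73990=-12.69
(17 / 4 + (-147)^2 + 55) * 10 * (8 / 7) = 1733460 / 7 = 247637.14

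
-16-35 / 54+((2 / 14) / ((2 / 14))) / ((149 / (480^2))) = 12307649 / 8046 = 1529.66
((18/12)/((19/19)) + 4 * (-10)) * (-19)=1463/2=731.50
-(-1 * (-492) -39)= -453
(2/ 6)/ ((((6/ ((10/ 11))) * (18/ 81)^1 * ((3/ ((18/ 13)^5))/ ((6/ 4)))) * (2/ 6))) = 7085880/ 4084223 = 1.73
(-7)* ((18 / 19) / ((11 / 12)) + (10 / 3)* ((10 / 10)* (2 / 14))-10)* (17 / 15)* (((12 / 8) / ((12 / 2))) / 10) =79186 / 47025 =1.68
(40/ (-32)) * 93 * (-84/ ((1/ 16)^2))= 2499840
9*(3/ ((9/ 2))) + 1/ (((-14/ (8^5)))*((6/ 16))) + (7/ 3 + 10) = -130687/ 21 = -6223.19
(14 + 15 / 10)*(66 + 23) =2759 / 2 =1379.50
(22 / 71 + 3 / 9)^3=0.27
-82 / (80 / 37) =-1517 / 40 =-37.92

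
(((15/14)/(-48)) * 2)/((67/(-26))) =65/3752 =0.02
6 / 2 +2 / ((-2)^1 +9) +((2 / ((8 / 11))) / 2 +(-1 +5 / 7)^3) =12725 / 2744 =4.64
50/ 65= 10/ 13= 0.77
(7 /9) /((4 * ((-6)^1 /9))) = -7 /24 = -0.29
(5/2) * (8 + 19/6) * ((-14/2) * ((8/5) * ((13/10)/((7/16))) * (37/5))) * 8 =-4125056/75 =-55000.75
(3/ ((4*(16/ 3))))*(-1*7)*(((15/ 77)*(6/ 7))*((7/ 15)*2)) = -27/ 176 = -0.15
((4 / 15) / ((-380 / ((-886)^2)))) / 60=-196249 / 21375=-9.18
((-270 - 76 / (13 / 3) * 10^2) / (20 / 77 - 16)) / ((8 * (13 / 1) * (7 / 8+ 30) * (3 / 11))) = 3714095 / 25296258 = 0.15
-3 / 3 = -1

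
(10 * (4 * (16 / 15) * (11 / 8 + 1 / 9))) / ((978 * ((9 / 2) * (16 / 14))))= 1498 / 118827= 0.01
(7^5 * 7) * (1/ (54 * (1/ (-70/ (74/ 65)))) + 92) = 10689748.30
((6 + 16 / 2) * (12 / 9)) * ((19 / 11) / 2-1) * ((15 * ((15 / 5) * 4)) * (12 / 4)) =-15120 / 11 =-1374.55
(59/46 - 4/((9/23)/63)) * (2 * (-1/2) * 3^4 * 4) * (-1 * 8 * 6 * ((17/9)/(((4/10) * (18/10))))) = -603126000/23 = -26222869.57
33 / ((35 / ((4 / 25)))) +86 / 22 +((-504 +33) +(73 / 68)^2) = -20730342327 / 44506000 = -465.79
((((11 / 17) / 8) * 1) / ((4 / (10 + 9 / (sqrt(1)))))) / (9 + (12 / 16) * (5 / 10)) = 209 / 5100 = 0.04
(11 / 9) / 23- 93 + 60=-6820 / 207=-32.95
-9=-9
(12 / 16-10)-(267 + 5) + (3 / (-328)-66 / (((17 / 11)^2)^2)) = -8022011181 / 27394888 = -292.83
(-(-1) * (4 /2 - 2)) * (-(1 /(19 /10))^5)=0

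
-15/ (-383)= 15/ 383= 0.04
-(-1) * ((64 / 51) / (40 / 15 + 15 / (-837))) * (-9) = -53568 / 12563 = -4.26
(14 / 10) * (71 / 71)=7 / 5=1.40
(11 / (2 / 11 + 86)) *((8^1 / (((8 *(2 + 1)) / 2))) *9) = 121 / 158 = 0.77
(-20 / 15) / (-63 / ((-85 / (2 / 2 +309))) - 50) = -17 / 2292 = -0.01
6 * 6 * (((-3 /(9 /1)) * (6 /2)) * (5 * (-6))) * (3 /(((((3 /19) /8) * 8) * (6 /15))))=51300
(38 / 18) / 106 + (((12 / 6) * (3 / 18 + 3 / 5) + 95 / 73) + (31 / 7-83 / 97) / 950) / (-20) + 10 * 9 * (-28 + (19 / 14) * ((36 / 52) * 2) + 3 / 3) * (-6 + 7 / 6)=31907825830489561 / 2919967186500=10927.46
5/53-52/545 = -31/28885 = -0.00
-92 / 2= -46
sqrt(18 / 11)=3 * sqrt(22) / 11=1.28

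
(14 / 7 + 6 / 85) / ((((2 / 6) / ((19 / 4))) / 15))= 7524 / 17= 442.59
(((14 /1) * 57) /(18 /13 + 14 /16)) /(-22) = -41496 /2585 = -16.05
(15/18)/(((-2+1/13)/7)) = -91/30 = -3.03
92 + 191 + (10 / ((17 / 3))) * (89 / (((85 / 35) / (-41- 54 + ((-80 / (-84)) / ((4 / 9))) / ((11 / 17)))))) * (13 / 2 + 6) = -234727843 / 3179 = -73837.01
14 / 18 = 7 / 9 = 0.78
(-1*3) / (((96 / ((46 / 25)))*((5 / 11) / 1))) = -253 / 2000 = -0.13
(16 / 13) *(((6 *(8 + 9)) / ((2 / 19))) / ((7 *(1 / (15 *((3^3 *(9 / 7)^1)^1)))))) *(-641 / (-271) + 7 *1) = 143427659040 / 172627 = 830852.99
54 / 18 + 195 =198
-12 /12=-1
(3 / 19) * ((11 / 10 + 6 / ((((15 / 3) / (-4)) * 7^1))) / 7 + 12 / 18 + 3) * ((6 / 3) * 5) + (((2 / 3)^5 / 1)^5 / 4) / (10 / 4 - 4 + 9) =69609011328377761 / 11832385430871495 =5.88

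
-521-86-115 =-722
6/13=0.46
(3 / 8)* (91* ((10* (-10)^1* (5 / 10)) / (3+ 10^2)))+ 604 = 242023 / 412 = 587.43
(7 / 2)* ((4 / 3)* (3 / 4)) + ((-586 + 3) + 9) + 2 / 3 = -3419 / 6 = -569.83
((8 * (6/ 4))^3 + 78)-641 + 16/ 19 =22151/ 19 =1165.84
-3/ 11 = -0.27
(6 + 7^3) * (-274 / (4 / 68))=-1625642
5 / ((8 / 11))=55 / 8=6.88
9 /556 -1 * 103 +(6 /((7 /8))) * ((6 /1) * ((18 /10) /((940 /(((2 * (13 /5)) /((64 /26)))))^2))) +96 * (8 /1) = 571743200268299 /859742800000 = 665.02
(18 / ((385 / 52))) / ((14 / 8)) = 3744 / 2695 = 1.39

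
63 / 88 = 0.72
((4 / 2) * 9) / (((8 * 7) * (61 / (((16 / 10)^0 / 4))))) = 9 / 6832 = 0.00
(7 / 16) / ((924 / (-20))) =-5 / 528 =-0.01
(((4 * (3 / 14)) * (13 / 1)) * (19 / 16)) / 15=247 / 280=0.88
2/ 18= 1/ 9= 0.11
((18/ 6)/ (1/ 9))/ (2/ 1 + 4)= 9/ 2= 4.50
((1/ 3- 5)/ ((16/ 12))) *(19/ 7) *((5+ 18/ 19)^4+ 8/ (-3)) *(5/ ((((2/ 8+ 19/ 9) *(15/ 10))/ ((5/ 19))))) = -9761990300/ 2215457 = -4406.31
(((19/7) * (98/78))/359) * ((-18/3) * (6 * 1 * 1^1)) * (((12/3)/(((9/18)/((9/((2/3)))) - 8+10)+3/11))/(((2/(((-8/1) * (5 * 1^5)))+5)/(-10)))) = 273600/228683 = 1.20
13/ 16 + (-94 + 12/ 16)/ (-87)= 2623/ 1392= 1.88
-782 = -782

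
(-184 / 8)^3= -12167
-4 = -4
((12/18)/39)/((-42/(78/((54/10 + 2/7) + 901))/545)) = -2725/142803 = -0.02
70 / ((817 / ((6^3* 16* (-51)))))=-12337920 / 817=-15101.49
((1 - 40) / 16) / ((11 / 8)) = -39 / 22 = -1.77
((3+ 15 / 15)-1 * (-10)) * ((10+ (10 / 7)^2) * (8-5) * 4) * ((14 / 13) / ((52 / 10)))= 70800 / 169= 418.93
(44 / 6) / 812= 11 / 1218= 0.01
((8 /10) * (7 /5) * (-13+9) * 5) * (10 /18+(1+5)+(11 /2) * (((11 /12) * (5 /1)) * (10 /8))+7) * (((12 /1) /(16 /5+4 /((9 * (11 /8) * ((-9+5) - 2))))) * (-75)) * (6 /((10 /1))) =404750115 /2336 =173266.32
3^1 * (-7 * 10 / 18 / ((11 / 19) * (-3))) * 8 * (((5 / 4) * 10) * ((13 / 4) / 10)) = 43225 / 198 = 218.31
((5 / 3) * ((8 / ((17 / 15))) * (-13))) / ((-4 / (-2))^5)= -4.78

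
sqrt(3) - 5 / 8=1.11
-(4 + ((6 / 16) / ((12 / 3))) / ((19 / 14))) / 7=-1237 / 2128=-0.58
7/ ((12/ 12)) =7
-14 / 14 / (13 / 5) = -5 / 13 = -0.38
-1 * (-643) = 643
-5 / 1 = -5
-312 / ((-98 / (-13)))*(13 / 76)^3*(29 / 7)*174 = -2810316717 / 18821096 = -149.32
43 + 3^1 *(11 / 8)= 377 / 8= 47.12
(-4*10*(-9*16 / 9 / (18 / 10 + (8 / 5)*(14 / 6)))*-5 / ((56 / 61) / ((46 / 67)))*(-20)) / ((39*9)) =112240000 / 4554459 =24.64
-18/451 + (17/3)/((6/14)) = 53507/4059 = 13.18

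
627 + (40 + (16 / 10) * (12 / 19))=63461 / 95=668.01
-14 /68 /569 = -7 /19346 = -0.00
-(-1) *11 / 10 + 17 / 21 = 401 / 210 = 1.91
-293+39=-254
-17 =-17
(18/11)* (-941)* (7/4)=-59283/22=-2694.68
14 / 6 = 7 / 3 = 2.33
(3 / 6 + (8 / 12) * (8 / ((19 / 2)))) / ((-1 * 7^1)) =-121 / 798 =-0.15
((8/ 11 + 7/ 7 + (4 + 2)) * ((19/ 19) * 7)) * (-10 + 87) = 4165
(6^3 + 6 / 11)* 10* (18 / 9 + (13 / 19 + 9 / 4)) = 2233125 / 209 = 10684.81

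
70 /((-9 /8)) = -560 /9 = -62.22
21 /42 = 1 /2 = 0.50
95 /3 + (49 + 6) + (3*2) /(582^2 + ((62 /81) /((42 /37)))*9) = 16645198982 /192059949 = 86.67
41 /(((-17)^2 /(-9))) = -369 /289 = -1.28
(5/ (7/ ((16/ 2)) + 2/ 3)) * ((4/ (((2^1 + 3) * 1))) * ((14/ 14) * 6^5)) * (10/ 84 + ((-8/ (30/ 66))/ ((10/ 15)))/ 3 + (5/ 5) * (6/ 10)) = -163037.80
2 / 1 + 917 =919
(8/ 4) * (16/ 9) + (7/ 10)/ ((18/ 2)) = 109/ 30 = 3.63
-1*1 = -1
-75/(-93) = 25/31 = 0.81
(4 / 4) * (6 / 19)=6 / 19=0.32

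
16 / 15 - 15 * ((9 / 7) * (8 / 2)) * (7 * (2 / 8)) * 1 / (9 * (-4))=289 / 60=4.82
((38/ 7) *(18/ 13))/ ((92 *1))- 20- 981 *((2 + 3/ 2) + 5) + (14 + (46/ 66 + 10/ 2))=-1151894287/ 138138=-8338.72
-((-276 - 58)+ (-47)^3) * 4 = 416628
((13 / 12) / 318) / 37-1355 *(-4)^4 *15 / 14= -367325107109 / 988344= -371657.14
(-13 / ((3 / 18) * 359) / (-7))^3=474552 / 15870019697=0.00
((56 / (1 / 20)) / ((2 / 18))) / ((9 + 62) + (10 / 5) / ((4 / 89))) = 960 / 11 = 87.27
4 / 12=1 / 3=0.33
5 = 5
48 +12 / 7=348 / 7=49.71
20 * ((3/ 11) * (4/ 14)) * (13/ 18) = 260/ 231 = 1.13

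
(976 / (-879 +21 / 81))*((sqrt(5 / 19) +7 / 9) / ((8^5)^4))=-1281 / 1709638476143878209536 - 1647*sqrt(95) / 32483131046733685981184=-0.00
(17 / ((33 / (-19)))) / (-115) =323 / 3795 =0.09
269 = 269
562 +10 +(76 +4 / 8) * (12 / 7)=4922 / 7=703.14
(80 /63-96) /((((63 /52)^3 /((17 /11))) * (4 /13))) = -46362957056 /173282571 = -267.56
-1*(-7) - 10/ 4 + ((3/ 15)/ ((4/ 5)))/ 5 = 91/ 20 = 4.55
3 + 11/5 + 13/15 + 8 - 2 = 181/15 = 12.07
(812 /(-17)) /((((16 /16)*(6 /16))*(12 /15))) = -159.22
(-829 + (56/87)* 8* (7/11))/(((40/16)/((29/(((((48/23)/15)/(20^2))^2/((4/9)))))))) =-10450619825000/297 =-35187272138.05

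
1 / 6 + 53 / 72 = 65 / 72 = 0.90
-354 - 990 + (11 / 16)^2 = -1343.53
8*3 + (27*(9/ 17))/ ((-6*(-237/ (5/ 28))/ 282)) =921531/ 37604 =24.51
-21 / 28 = -3 / 4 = -0.75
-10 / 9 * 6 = -20 / 3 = -6.67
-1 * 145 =-145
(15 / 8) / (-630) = -1 / 336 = -0.00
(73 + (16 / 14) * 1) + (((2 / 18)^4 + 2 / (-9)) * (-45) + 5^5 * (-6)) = -95251904 / 5103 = -18665.86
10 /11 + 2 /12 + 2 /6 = 31 /22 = 1.41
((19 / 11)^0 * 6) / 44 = 3 / 22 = 0.14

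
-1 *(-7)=7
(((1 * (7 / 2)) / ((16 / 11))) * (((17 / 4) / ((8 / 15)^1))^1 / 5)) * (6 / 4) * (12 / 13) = 35343 / 6656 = 5.31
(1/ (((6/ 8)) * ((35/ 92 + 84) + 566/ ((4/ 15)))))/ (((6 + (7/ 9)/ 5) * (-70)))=-552/ 393680987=-0.00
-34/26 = -17/13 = -1.31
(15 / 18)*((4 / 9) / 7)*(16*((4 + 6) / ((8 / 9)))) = 200 / 21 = 9.52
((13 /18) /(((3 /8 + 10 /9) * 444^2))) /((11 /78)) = 169 /9667878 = 0.00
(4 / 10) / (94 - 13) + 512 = 207362 / 405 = 512.00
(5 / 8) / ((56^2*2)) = 5 / 50176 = 0.00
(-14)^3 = -2744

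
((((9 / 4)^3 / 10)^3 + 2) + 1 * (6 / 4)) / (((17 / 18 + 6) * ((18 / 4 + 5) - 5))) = 1304924489 / 8192000000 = 0.16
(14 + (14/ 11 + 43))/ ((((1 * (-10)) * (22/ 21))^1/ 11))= -13461/ 220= -61.19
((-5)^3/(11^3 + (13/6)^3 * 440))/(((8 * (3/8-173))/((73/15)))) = 16425/216502132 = 0.00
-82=-82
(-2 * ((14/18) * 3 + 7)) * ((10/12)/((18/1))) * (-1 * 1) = 70/81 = 0.86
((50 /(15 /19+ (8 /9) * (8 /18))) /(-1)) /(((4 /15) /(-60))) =17313750 /1823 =9497.39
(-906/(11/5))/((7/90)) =-407700/77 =-5294.81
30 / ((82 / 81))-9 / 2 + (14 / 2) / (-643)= 1324649 / 52726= 25.12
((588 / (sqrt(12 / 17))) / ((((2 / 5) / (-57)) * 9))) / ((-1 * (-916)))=-4655 * sqrt(51) / 2748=-12.10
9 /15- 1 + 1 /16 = -27 /80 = -0.34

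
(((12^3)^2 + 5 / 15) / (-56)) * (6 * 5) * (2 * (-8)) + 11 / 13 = 2329067857 / 91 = 25594152.27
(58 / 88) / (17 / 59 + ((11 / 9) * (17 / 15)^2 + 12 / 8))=3464775 / 17652734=0.20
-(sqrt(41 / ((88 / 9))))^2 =-369 / 88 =-4.19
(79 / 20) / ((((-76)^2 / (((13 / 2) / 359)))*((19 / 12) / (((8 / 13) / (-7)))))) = -237 / 344733340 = -0.00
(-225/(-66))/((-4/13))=-975/88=-11.08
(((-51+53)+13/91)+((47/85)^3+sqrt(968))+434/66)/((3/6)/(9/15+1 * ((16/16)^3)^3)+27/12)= 20173293808/5816377875+352 * sqrt(2)/41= 15.61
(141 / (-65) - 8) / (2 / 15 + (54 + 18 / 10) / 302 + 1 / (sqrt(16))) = -1197732 / 66911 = -17.90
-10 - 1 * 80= -90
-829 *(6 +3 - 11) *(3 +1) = 6632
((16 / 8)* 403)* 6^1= 4836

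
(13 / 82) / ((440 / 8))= 13 / 4510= 0.00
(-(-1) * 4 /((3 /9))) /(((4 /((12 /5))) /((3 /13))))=1.66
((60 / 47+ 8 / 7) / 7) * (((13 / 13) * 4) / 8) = 398 / 2303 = 0.17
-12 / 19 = -0.63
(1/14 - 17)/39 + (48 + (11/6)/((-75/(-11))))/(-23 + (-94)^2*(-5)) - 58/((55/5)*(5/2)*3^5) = -119304247336/268801758225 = -0.44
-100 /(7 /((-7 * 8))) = 800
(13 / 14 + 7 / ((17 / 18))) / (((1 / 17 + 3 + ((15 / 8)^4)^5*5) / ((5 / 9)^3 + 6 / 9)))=699151776519922626068480 / 144234979230208673152484210331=0.00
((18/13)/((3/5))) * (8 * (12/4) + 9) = 990/13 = 76.15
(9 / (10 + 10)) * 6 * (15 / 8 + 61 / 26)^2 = 5203467 / 108160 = 48.11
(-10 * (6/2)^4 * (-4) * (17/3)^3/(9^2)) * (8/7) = 1572160/189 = 8318.31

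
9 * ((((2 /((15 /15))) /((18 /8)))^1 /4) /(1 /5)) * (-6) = -60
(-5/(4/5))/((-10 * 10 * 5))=1/80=0.01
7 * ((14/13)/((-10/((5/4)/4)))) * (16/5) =-49/65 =-0.75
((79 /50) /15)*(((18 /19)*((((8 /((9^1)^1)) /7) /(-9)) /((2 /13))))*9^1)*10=-8216 /9975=-0.82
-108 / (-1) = 108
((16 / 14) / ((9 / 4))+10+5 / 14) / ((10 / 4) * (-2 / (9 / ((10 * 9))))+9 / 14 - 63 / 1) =-1369 / 14157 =-0.10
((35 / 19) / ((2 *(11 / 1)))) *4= 70 / 209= 0.33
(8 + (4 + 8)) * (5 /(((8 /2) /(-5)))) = -125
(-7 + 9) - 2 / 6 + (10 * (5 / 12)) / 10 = 25 / 12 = 2.08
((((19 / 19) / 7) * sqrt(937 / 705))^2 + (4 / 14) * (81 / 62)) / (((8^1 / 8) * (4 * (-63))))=-214391 / 134932770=-0.00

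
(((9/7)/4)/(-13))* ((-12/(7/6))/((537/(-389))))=-21006/114023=-0.18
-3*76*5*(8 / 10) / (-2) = 456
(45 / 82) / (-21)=-15 / 574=-0.03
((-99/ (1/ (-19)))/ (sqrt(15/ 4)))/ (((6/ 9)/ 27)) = 50787 * sqrt(15)/ 5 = 39339.44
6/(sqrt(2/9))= 9 * sqrt(2)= 12.73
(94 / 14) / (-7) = -47 / 49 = -0.96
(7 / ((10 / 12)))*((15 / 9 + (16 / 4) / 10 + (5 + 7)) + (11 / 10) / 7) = 2987 / 25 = 119.48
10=10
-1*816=-816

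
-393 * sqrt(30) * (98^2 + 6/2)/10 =-3775551 * sqrt(30)/10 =-2067954.45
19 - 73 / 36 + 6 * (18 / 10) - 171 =-25781 / 180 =-143.23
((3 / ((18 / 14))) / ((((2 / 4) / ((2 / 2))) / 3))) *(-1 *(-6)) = 84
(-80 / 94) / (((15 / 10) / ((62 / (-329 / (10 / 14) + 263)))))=6200 / 34827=0.18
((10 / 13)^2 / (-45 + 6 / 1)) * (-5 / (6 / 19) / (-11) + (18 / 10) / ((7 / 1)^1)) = -39190 / 1522521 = -0.03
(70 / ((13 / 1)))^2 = 4900 / 169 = 28.99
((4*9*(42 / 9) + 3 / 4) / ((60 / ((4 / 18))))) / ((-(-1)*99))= 5 / 792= 0.01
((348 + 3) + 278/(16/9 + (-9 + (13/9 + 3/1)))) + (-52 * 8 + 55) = -2752/25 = -110.08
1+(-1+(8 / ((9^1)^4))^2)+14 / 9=66961630 / 43046721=1.56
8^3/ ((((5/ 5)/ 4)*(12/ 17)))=2901.33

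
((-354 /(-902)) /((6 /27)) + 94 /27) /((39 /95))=12140905 /949806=12.78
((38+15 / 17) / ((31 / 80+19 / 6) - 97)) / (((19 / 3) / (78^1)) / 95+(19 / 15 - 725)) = 0.00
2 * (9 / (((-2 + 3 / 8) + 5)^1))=16 / 3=5.33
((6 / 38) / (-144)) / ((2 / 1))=-1 / 1824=-0.00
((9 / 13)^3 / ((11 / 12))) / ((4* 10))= 2187 / 241670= 0.01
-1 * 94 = -94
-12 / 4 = -3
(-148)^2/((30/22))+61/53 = 12770947/795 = 16064.08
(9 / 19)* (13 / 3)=39 / 19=2.05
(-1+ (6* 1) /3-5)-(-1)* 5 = 1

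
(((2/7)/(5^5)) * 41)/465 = 82/10171875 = 0.00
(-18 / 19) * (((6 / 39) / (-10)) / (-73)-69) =5893272 / 90155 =65.37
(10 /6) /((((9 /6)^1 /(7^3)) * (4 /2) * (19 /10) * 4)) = 8575 /342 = 25.07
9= 9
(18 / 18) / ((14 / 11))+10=151 / 14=10.79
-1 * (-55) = 55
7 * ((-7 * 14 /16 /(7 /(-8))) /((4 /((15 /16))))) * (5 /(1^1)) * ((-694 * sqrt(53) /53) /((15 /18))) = -765135 * sqrt(53) /848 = -6568.71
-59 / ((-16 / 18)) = 531 / 8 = 66.38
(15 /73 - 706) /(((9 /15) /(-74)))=19063510 /219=87047.99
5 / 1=5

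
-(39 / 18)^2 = -169 / 36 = -4.69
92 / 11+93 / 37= 4427 / 407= 10.88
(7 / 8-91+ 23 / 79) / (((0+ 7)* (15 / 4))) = -3785 / 1106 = -3.42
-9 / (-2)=9 / 2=4.50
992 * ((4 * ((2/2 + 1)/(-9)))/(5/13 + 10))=-103168/1215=-84.91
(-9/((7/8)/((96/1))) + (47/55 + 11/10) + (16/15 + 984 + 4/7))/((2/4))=379/1155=0.33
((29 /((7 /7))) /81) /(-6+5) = -29 /81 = -0.36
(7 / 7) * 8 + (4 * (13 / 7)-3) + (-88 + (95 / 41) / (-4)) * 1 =-87421 / 1148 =-76.15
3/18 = 1/6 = 0.17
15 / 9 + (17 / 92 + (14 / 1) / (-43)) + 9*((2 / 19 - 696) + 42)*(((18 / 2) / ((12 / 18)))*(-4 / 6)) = 11943634663 / 225492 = 52967.00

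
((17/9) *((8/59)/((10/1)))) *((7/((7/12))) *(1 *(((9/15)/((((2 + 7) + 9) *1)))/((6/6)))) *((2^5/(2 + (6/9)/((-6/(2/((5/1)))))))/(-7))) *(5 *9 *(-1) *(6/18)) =1632/4543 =0.36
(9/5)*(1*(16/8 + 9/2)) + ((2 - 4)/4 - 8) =16/5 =3.20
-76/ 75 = -1.01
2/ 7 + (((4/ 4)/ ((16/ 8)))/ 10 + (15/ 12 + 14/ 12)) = 289/ 105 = 2.75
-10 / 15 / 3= -2 / 9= -0.22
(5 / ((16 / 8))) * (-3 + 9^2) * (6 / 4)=585 / 2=292.50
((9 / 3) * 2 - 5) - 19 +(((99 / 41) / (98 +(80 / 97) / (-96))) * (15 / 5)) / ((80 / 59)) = -1678455927 / 93530840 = -17.95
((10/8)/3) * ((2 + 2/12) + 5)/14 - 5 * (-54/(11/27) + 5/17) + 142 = 151450877/188496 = 803.47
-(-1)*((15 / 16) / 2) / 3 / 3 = 5 / 96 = 0.05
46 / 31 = 1.48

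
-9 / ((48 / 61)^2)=-3721 / 256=-14.54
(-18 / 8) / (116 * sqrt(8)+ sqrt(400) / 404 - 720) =5324922 * sqrt(2) / 4189353977+ 66097935 / 16757415908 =0.01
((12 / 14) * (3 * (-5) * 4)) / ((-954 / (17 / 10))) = 34 / 371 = 0.09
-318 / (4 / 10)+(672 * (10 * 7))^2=2212760805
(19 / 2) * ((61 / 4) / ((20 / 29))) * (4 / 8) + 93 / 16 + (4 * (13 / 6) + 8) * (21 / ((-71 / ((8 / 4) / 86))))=108180963 / 976960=110.73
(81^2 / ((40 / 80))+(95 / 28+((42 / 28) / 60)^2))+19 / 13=1911270091 / 145600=13126.86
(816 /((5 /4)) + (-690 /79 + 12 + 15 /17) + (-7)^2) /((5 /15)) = 14221326 /6715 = 2117.84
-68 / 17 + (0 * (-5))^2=-4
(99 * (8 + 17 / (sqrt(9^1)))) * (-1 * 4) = -5412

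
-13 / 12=-1.08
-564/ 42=-94/ 7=-13.43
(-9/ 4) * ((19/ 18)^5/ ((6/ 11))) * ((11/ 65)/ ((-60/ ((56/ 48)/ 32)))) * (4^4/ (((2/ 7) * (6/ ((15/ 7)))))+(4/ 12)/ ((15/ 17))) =2325856740977/ 13060694016000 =0.18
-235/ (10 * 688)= -47/ 1376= -0.03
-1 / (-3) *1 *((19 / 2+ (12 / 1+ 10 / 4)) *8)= 64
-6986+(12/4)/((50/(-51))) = -349453/50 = -6989.06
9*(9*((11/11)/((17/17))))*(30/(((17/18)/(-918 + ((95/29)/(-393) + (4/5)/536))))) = -10220421184434/4327061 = -2361977.61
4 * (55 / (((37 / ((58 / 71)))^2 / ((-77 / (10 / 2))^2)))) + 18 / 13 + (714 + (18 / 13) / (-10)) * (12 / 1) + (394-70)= 8917.16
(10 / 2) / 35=1 / 7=0.14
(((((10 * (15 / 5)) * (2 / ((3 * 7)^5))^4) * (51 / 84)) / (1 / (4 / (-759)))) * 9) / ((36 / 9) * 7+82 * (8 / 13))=-104 / 164241612850183730878824942057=-0.00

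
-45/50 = -9/10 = -0.90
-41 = -41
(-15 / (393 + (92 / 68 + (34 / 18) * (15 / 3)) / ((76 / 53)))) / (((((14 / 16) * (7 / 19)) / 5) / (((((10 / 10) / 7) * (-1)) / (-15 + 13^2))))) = 828495 / 1537569187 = 0.00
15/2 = 7.50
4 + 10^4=10004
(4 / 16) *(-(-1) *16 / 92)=1 / 23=0.04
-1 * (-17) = 17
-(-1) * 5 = 5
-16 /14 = -8 /7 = -1.14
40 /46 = 20 /23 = 0.87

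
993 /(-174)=-331 /58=-5.71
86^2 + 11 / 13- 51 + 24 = 95808 / 13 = 7369.85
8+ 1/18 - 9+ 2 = 19/18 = 1.06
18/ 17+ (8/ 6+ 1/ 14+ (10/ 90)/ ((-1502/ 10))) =3961837/ 1608642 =2.46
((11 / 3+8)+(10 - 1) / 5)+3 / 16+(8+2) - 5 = 4477 / 240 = 18.65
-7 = -7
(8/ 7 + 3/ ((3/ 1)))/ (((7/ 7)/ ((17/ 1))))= 255/ 7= 36.43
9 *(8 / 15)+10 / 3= 122 / 15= 8.13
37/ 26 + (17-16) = 63/ 26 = 2.42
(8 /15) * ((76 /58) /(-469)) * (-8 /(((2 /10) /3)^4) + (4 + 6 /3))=603.48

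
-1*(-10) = 10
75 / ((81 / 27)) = 25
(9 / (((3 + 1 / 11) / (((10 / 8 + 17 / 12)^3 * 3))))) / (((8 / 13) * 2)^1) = 2288 / 17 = 134.59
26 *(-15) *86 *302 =-10129080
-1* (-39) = 39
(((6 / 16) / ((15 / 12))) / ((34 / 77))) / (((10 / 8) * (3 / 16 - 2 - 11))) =-3696 / 87125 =-0.04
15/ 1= 15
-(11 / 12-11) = 121 / 12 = 10.08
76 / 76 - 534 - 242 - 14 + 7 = -782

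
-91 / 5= -18.20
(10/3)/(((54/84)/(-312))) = -1617.78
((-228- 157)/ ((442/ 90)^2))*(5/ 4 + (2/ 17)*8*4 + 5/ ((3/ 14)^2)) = -6038542125/ 3321188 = -1818.19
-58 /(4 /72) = -1044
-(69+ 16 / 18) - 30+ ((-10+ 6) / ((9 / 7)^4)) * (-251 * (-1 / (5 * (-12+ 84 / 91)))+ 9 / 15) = -111169549 / 1180980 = -94.13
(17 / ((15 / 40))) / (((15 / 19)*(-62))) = -1292 / 1395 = -0.93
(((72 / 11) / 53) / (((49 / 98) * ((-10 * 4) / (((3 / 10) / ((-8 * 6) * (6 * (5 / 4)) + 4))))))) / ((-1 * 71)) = -27 / 368397700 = -0.00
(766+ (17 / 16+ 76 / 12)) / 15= 37123 / 720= 51.56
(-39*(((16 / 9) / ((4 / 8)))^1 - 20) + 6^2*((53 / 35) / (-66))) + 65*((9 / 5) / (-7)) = 720481 / 1155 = 623.79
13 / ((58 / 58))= 13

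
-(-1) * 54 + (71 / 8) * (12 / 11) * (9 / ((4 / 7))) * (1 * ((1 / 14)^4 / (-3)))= 26078337 / 482944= 54.00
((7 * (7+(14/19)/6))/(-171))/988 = -1421/4815018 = -0.00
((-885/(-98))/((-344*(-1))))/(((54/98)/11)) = 3245/6192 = 0.52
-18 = -18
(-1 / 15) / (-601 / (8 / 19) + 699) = 8 / 87405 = 0.00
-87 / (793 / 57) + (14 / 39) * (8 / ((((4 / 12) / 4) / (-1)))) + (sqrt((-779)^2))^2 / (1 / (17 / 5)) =8180662086 / 3965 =2063218.68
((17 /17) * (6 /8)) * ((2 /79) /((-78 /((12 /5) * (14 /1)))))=-42 /5135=-0.01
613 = 613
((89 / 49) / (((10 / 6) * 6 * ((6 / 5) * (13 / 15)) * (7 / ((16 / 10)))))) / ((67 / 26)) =356 / 22981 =0.02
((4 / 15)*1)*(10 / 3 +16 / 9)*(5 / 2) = 92 / 27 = 3.41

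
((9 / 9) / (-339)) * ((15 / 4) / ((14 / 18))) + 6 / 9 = 6193 / 9492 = 0.65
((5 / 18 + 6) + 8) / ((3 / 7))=1799 / 54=33.31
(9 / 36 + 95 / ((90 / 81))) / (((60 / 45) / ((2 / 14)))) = 147 / 16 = 9.19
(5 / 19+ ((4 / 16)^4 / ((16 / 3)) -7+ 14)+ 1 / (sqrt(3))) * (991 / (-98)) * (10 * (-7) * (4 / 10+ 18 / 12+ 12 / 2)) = 78289 * sqrt(3) / 42+ 44257163145 / 1089536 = 43848.78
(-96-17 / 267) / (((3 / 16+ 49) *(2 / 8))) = -1641536 / 210129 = -7.81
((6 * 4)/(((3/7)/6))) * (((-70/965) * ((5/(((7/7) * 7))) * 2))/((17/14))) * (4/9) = -125440/9843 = -12.74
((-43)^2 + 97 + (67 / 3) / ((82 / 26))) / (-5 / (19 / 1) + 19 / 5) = 552.21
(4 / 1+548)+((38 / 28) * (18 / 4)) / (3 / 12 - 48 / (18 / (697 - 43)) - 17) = 27213981 / 49301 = 552.00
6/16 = 3/8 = 0.38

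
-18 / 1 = -18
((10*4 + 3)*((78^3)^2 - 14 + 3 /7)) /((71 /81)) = 5490591464433339 /497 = 11047467735278.35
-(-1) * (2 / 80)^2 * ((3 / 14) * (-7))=-3 / 3200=-0.00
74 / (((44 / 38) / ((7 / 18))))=4921 / 198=24.85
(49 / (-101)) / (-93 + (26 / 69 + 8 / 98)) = 165669 / 31601183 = 0.01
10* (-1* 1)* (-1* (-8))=-80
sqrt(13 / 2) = sqrt(26) / 2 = 2.55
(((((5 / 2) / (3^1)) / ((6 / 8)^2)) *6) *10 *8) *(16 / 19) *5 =512000 / 171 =2994.15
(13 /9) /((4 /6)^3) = 4.88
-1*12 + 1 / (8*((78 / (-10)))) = -3749 / 312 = -12.02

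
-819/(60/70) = -1911/2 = -955.50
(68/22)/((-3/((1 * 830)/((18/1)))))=-47.51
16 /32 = 1 /2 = 0.50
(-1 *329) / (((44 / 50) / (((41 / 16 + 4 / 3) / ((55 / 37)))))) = -1034705 / 1056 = -979.83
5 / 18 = 0.28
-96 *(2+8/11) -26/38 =-54863/209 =-262.50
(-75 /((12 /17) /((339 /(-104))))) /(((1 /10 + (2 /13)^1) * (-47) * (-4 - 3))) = 240125 /57904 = 4.15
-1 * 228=-228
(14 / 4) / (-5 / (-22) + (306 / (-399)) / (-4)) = 10241 / 1226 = 8.35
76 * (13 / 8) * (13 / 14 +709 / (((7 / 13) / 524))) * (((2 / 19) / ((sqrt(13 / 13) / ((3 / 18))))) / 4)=125572577 / 336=373727.91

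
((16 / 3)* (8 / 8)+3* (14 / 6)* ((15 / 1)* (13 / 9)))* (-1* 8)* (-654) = 821424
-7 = -7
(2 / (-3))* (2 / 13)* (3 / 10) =-2 / 65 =-0.03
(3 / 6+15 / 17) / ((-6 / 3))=-47 / 68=-0.69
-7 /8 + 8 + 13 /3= 275 /24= 11.46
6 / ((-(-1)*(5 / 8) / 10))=96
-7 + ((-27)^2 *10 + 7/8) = 58271/8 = 7283.88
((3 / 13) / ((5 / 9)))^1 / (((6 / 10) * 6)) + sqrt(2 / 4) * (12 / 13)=3 / 26 + 6 * sqrt(2) / 13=0.77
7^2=49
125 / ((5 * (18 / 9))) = 25 / 2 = 12.50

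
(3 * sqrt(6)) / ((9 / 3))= sqrt(6)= 2.45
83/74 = 1.12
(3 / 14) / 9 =0.02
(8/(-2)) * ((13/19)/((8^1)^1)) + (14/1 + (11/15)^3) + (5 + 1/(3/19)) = 25.39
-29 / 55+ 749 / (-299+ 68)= -622 / 165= -3.77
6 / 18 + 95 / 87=124 / 87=1.43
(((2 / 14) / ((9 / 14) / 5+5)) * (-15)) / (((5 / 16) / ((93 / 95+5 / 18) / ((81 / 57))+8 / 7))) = -551728 / 203553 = -2.71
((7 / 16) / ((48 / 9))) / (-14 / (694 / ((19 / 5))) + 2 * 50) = 12145 / 14793984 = 0.00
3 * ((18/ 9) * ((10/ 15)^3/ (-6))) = -8/ 27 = -0.30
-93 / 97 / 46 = -93 / 4462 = -0.02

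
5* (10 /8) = 25 /4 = 6.25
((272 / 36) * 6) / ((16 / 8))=68 / 3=22.67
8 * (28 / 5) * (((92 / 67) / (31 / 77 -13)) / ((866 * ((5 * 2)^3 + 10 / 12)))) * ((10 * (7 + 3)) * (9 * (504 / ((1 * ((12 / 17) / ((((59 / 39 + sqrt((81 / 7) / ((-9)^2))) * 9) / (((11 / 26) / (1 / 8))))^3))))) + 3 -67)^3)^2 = -12790921860310584027615832287476322127887457097563393705997710905 / 1530597846920266406245613491072 -7030585921442816172708431436449515329667159451527094998311783375 * sqrt(7) / 2226324140974932954539074168832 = -16711923697812227802860710000000000.00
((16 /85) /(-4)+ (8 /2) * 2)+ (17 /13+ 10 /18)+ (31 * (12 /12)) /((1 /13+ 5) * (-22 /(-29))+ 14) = 11.55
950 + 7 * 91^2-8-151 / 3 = 176576 / 3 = 58858.67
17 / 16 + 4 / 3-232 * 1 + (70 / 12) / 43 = -473623 / 2064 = -229.47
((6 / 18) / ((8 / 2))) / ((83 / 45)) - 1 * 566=-187897 / 332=-565.95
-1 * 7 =-7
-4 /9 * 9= -4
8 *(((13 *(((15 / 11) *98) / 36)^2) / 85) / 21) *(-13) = -579670 / 55539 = -10.44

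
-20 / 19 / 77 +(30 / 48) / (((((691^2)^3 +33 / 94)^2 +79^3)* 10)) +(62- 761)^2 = 299399404692540116369878919084225710824146901523 / 612768727590446006592895383258015037621996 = 488600.99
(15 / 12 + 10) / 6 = 15 / 8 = 1.88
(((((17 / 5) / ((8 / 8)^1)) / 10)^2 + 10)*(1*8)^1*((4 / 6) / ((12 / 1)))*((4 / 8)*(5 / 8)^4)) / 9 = 25289 / 663552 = 0.04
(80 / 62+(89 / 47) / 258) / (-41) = -487799 / 15412146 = -0.03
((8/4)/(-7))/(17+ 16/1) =-2/231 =-0.01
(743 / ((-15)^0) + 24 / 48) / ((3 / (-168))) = -41636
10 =10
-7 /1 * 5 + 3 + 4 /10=-158 /5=-31.60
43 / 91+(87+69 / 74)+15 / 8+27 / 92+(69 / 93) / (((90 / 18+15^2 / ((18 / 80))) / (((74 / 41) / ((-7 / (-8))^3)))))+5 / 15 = 1175041250864237 / 12925500744520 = 90.91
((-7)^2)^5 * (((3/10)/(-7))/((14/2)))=-17294403/10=-1729440.30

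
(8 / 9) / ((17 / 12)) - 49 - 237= -14554 / 51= -285.37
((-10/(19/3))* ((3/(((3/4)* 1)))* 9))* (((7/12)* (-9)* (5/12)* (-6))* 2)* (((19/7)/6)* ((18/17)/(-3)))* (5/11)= 20250/187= 108.29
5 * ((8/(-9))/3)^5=-163840/14348907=-0.01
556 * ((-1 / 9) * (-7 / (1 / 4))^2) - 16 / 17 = -7410512 / 153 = -48434.72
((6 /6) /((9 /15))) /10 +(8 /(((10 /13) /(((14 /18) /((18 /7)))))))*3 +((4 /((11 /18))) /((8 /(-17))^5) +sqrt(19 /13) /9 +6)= -1630215791 /6082560 +sqrt(247) /117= -267.88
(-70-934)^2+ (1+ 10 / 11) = 11088197 / 11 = 1008017.91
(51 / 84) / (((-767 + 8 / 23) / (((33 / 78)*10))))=-1955 / 583492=-0.00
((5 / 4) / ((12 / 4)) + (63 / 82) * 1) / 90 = 583 / 44280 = 0.01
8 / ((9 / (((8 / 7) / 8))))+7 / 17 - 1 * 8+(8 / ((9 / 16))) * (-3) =-53687 / 1071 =-50.13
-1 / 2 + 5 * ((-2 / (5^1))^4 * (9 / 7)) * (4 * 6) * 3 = 19861 / 1750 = 11.35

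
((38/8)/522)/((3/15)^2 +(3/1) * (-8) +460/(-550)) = -5225/14238072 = -0.00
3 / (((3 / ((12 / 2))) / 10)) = 60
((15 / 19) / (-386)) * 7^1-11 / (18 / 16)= -9.79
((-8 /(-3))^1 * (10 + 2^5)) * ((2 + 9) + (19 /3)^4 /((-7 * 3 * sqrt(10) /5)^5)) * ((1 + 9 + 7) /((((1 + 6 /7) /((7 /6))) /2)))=26304.94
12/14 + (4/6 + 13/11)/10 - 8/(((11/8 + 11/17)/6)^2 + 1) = -6.14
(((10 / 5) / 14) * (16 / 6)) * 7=8 / 3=2.67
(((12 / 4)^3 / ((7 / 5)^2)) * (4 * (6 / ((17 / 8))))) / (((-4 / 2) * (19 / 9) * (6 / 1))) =-97200 / 15827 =-6.14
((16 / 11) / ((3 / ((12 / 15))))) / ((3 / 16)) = 1024 / 495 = 2.07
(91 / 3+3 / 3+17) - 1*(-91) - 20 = 358 / 3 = 119.33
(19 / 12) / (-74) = -19 / 888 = -0.02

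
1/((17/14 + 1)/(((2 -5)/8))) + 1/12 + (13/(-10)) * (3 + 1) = -2458/465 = -5.29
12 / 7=1.71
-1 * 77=-77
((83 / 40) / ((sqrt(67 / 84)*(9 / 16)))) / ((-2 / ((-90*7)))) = 2324*sqrt(1407) / 67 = 1301.09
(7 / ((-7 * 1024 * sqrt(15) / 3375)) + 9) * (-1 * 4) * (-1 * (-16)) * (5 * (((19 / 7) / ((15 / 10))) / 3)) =-12160 / 7 + 2375 * sqrt(15) / 56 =-1572.89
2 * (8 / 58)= 8 / 29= 0.28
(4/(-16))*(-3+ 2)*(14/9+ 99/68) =1843/2448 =0.75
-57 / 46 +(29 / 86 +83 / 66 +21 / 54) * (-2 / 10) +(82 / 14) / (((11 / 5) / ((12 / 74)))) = -152677964 / 126794745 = -1.20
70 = 70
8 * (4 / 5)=32 / 5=6.40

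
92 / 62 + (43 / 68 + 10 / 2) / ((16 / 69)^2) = 57328121 / 539648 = 106.23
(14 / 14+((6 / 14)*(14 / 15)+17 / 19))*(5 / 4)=109 / 38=2.87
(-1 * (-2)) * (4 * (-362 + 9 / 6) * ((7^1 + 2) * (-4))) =103824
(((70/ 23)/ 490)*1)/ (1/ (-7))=-1/ 23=-0.04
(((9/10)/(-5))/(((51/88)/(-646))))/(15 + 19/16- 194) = -80256/71125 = -1.13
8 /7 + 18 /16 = 127 /56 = 2.27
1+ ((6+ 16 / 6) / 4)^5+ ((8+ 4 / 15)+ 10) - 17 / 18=66.07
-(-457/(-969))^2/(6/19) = -208849/296514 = -0.70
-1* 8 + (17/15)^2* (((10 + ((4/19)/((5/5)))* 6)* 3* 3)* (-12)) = -745952/475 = -1570.43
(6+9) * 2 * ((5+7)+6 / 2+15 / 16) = 3825 / 8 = 478.12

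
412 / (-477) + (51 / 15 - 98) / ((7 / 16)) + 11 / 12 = -14436209 / 66780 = -216.18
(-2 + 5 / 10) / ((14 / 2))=-3 / 14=-0.21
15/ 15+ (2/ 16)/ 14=113/ 112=1.01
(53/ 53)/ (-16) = -1/ 16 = -0.06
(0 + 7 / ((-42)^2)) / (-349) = -1 / 87948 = -0.00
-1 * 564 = -564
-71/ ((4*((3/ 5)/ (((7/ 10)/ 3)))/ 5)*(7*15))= -71/ 216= -0.33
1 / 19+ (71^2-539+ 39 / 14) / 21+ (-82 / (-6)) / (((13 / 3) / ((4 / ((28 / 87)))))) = 18427837 / 72618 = 253.76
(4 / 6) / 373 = 2 / 1119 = 0.00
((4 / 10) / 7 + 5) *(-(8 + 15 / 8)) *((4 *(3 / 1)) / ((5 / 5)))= -41949 / 70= -599.27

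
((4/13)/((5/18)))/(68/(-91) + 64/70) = 126/19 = 6.63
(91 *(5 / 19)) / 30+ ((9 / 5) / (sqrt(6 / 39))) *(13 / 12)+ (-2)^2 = 547 / 114+ 39 *sqrt(26) / 40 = 9.77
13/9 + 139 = 1264/9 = 140.44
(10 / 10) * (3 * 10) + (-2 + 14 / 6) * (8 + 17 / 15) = 1487 / 45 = 33.04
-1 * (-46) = 46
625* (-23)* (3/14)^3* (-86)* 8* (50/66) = 278156250/3773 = 73722.83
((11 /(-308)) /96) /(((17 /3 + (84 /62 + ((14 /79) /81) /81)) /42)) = -16067889 /7220556992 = -0.00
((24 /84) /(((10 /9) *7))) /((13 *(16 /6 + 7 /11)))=297 /347165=0.00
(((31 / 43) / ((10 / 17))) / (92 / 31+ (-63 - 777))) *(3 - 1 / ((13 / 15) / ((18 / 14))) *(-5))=-3871869 / 253836310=-0.02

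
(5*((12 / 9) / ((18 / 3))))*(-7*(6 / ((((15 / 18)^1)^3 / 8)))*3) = -48384 / 25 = -1935.36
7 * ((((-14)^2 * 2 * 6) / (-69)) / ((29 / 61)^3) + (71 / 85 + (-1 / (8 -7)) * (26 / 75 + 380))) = -3488236913833 / 715207425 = -4877.24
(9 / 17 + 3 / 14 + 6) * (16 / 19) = 12840 / 2261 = 5.68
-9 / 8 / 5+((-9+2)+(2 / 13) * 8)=-3117 / 520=-5.99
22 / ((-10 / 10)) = -22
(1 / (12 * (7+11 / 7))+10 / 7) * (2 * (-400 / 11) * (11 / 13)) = -72490 / 819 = -88.51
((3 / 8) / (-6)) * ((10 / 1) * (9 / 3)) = -15 / 8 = -1.88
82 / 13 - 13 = -87 / 13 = -6.69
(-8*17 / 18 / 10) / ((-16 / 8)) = 17 / 45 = 0.38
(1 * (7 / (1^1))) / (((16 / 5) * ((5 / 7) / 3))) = 9.19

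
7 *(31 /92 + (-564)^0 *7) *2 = 4725 /46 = 102.72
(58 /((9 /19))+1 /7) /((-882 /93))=-239413 /18522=-12.93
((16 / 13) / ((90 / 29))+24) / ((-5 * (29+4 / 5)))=-14272 / 87165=-0.16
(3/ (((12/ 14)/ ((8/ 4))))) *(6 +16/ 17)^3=11501224/ 4913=2340.98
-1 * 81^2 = -6561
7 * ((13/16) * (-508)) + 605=-9137/4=-2284.25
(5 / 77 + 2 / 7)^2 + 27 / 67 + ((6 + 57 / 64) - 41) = -853810205 / 25423552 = -33.58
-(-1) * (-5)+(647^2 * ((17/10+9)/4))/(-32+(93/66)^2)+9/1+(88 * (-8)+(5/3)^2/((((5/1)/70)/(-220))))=-60878567507/1307430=-46563.54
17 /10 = 1.70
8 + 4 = 12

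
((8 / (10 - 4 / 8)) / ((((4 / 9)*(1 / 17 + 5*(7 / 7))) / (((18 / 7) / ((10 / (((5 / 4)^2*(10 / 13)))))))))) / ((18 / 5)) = 19125 / 594776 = 0.03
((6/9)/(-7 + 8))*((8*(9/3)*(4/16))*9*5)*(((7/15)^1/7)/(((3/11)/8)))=352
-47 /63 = -0.75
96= 96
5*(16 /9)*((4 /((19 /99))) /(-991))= -0.19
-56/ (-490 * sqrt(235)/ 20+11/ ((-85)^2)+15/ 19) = 9734444800/ 30998942654757+301510810000 * sqrt(235)/ 30998942654757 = 0.15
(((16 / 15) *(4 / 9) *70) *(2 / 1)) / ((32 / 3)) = 6.22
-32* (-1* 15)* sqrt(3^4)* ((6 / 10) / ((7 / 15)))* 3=116640 / 7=16662.86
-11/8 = -1.38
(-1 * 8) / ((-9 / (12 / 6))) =16 / 9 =1.78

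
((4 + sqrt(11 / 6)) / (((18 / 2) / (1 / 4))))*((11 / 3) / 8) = 11*sqrt(66) / 5184 + 11 / 216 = 0.07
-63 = -63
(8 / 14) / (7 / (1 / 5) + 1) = 1 / 63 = 0.02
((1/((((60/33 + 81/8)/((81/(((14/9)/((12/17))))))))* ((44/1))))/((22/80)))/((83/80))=27993600/114187997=0.25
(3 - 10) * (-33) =231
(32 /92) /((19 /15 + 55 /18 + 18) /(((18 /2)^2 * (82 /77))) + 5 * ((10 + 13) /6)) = 116640 /6514129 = 0.02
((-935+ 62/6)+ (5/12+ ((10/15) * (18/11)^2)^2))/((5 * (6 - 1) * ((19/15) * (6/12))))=-161823459/2781790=-58.17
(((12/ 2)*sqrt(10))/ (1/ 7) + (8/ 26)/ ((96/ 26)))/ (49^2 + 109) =1/ 30120 + 21*sqrt(10)/ 1255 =0.05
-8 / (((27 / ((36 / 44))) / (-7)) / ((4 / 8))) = 28 / 33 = 0.85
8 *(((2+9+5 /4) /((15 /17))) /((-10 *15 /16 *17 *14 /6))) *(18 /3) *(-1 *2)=448 /125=3.58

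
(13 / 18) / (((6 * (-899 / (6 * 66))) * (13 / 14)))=-0.06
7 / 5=1.40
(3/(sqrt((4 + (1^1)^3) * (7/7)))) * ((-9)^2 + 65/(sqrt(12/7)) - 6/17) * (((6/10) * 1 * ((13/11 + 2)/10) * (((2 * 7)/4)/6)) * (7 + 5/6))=29939 * sqrt(105)/5280 + 3157413 * sqrt(5)/74800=152.49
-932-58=-990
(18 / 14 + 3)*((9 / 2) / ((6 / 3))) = 135 / 14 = 9.64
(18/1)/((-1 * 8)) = -9/4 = -2.25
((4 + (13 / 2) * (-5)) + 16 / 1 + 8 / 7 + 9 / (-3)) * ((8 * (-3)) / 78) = 4.42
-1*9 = -9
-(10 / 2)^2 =-25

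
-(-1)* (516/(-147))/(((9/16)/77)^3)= -6563938304/729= -9004030.60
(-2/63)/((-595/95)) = 38/7497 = 0.01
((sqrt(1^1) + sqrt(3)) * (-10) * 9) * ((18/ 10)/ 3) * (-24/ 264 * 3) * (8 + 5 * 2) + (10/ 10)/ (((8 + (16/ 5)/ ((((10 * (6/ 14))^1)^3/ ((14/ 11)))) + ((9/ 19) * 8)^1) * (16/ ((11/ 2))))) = 3897366912387/ 14700391552 + 2916 * sqrt(3)/ 11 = 724.27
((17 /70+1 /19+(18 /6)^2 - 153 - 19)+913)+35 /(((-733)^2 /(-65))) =536153906327 /714594370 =750.29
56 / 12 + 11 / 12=67 / 12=5.58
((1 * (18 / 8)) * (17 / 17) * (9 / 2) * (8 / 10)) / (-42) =-27 / 140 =-0.19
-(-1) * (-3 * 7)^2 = 441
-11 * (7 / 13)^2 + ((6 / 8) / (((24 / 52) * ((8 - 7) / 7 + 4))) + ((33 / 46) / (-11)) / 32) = -20193799 / 7214272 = -2.80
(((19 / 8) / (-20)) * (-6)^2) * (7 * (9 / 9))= -1197 / 40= -29.92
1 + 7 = 8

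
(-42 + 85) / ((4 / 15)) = 645 / 4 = 161.25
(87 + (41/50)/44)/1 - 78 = 19841/2200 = 9.02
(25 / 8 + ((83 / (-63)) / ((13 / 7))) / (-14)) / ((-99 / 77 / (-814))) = 2010.55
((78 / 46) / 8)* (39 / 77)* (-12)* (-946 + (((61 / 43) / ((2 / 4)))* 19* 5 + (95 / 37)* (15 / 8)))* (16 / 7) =39008051199 / 19723627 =1977.73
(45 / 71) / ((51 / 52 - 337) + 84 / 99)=-77220 / 40835863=-0.00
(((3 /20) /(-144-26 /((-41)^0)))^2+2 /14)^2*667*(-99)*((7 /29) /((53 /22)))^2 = -13.53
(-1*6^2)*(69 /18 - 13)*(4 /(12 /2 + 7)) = 1320 /13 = 101.54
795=795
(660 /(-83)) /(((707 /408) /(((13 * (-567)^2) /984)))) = -6698912220 /343703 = -19490.41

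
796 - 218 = 578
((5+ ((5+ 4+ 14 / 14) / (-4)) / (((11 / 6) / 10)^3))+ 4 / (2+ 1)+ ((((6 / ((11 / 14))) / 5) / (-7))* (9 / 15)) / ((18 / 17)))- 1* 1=-39979942 / 99825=-400.50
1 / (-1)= -1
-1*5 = -5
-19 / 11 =-1.73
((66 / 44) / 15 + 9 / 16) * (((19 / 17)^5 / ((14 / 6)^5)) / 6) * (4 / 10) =10629893007 / 9545414639600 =0.00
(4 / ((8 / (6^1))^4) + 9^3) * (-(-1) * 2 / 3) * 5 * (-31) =-2414745 / 32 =-75460.78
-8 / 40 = -1 / 5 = -0.20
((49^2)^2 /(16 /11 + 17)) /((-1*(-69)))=9058973 /2001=4527.22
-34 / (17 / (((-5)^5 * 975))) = 6093750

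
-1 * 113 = -113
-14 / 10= -7 / 5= -1.40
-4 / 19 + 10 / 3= 178 / 57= 3.12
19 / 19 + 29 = 30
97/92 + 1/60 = 739/690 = 1.07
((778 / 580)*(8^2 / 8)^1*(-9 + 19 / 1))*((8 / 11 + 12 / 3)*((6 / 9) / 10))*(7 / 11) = 1132768 / 52635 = 21.52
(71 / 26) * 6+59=980 / 13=75.38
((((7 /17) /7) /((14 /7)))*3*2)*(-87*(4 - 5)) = 261 /17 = 15.35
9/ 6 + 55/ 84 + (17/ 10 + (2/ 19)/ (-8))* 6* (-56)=-4505701/ 7980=-564.62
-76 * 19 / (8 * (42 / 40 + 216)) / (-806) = 1805 / 1749423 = 0.00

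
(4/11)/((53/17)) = 68/583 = 0.12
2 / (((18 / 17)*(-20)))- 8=-1457 / 180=-8.09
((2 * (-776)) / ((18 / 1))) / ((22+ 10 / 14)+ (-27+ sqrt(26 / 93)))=19012 * sqrt(2418) / 370917+ 841960 / 41213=22.95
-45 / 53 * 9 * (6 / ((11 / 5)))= -12150 / 583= -20.84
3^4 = 81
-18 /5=-3.60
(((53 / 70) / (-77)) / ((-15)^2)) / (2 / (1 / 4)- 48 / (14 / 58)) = 53 / 231462000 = 0.00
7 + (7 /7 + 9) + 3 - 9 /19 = 19.53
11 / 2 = 5.50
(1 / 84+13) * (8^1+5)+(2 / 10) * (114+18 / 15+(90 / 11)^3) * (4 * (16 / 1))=8654.38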